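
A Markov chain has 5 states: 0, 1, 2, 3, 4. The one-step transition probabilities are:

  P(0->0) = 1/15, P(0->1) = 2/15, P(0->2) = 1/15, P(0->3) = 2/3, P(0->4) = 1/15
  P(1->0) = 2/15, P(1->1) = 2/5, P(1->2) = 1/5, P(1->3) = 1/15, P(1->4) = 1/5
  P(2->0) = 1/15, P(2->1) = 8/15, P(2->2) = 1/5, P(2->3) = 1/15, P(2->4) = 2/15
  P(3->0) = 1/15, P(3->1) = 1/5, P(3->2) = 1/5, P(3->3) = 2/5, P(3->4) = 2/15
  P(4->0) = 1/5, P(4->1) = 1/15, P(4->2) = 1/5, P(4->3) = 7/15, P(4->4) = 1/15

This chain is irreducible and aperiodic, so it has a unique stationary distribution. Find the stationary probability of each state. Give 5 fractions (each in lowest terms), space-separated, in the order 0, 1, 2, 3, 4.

The stationary distribution satisfies pi = pi * P, i.e.:
  pi_0 = 1/15*pi_0 + 2/15*pi_1 + 1/15*pi_2 + 1/15*pi_3 + 1/5*pi_4
  pi_1 = 2/15*pi_0 + 2/5*pi_1 + 8/15*pi_2 + 1/5*pi_3 + 1/15*pi_4
  pi_2 = 1/15*pi_0 + 1/5*pi_1 + 1/5*pi_2 + 1/5*pi_3 + 1/5*pi_4
  pi_3 = 2/3*pi_0 + 1/15*pi_1 + 1/15*pi_2 + 2/5*pi_3 + 7/15*pi_4
  pi_4 = 1/15*pi_0 + 1/5*pi_1 + 2/15*pi_2 + 2/15*pi_3 + 1/15*pi_4
with normalization: pi_0 + pi_1 + pi_2 + pi_3 + pi_4 = 1.

Using the first 4 balance equations plus normalization, the linear system A*pi = b is:
  [-14/15, 2/15, 1/15, 1/15, 1/5] . pi = 0
  [2/15, -3/5, 8/15, 1/5, 1/15] . pi = 0
  [1/15, 1/5, -4/5, 1/5, 1/5] . pi = 0
  [2/3, 1/15, 1/15, -3/5, 7/15] . pi = 0
  [1, 1, 1, 1, 1] . pi = 1

Solving yields:
  pi_0 = 155/1481
  pi_1 = 1315/4443
  pi_2 = 4133/22215
  pi_3 = 4093/14810
  pi_4 = 1217/8886

Verification (pi * P):
  155/1481*1/15 + 1315/4443*2/15 + 4133/22215*1/15 + 4093/14810*1/15 + 1217/8886*1/5 = 155/1481 = pi_0  (ok)
  155/1481*2/15 + 1315/4443*2/5 + 4133/22215*8/15 + 4093/14810*1/5 + 1217/8886*1/15 = 1315/4443 = pi_1  (ok)
  155/1481*1/15 + 1315/4443*1/5 + 4133/22215*1/5 + 4093/14810*1/5 + 1217/8886*1/5 = 4133/22215 = pi_2  (ok)
  155/1481*2/3 + 1315/4443*1/15 + 4133/22215*1/15 + 4093/14810*2/5 + 1217/8886*7/15 = 4093/14810 = pi_3  (ok)
  155/1481*1/15 + 1315/4443*1/5 + 4133/22215*2/15 + 4093/14810*2/15 + 1217/8886*1/15 = 1217/8886 = pi_4  (ok)

Answer: 155/1481 1315/4443 4133/22215 4093/14810 1217/8886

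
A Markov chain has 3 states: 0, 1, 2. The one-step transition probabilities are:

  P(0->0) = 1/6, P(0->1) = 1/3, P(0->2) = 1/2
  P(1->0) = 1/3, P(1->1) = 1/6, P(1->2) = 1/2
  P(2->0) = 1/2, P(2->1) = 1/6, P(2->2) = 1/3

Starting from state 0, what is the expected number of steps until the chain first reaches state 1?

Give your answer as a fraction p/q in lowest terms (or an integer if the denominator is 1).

Let h_i = expected steps to first reach 1 from state i.
Boundary: h_1 = 0.
First-step equations for the other states:
  h_0 = 1 + 1/6*h_0 + 1/3*h_1 + 1/2*h_2
  h_2 = 1 + 1/2*h_0 + 1/6*h_1 + 1/3*h_2

Substituting h_1 = 0 and rearranging gives the linear system (I - Q) h = 1:
  [5/6, -1/2] . (h_0, h_2) = 1
  [-1/2, 2/3] . (h_0, h_2) = 1

Solving yields:
  h_0 = 42/11
  h_2 = 48/11

Starting state is 0, so the expected hitting time is h_0 = 42/11.

Answer: 42/11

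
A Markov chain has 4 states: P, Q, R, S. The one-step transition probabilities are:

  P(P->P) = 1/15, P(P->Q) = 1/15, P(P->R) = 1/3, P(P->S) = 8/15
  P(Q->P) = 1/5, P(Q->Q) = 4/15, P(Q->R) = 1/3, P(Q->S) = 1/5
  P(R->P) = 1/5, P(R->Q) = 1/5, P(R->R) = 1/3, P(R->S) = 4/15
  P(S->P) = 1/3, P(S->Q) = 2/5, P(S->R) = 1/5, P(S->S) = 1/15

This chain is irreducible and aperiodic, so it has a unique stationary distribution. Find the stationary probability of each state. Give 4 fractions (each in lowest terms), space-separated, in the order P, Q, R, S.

The stationary distribution satisfies pi = pi * P, i.e.:
  pi_P = 1/15*pi_P + 1/5*pi_Q + 1/5*pi_R + 1/3*pi_S
  pi_Q = 1/15*pi_P + 4/15*pi_Q + 1/5*pi_R + 2/5*pi_S
  pi_R = 1/3*pi_P + 1/3*pi_Q + 1/3*pi_R + 1/5*pi_S
  pi_S = 8/15*pi_P + 1/5*pi_Q + 4/15*pi_R + 1/15*pi_S
with normalization: pi_P + pi_Q + pi_R + pi_S = 1.

Using the first 3 balance equations plus normalization, the linear system A*pi = b is:
  [-14/15, 1/5, 1/5, 1/3] . pi = 0
  [1/15, -11/15, 1/5, 2/5] . pi = 0
  [1/3, 1/3, -2/3, 1/5] . pi = 0
  [1, 1, 1, 1] . pi = 1

Solving yields:
  pi_P = 871/4219
  pi_Q = 1010/4219
  pi_R = 1263/4219
  pi_S = 1075/4219

Verification (pi * P):
  871/4219*1/15 + 1010/4219*1/5 + 1263/4219*1/5 + 1075/4219*1/3 = 871/4219 = pi_P  (ok)
  871/4219*1/15 + 1010/4219*4/15 + 1263/4219*1/5 + 1075/4219*2/5 = 1010/4219 = pi_Q  (ok)
  871/4219*1/3 + 1010/4219*1/3 + 1263/4219*1/3 + 1075/4219*1/5 = 1263/4219 = pi_R  (ok)
  871/4219*8/15 + 1010/4219*1/5 + 1263/4219*4/15 + 1075/4219*1/15 = 1075/4219 = pi_S  (ok)

Answer: 871/4219 1010/4219 1263/4219 1075/4219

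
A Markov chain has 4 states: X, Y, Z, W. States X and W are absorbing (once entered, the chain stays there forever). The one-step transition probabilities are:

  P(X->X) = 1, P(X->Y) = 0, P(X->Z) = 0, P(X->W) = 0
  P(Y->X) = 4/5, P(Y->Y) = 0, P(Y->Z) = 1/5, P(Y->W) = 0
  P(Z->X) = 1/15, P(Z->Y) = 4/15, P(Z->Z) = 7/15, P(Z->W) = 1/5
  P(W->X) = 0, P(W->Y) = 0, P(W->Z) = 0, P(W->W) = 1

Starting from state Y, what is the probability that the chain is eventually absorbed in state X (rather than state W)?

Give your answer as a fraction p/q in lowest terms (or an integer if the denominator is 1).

Answer: 11/12

Derivation:
Let a_i = P(absorbed in X | start in state i).
Boundary conditions: a_X = 1, a_W = 0.
For each transient state i, a_i = sum_j P(i->j) * a_j:
  a_Y = 4/5*a_X + 0*a_Y + 1/5*a_Z + 0*a_W
  a_Z = 1/15*a_X + 4/15*a_Y + 7/15*a_Z + 1/5*a_W

Substituting a_X = 1 and a_W = 0, rearrange to (I - Q) a = r where r[i] = P(i -> X):
  [1, -1/5] . (a_Y, a_Z) = 4/5
  [-4/15, 8/15] . (a_Y, a_Z) = 1/15

Solving yields:
  a_Y = 11/12
  a_Z = 7/12

Starting state is Y, so the absorption probability is a_Y = 11/12.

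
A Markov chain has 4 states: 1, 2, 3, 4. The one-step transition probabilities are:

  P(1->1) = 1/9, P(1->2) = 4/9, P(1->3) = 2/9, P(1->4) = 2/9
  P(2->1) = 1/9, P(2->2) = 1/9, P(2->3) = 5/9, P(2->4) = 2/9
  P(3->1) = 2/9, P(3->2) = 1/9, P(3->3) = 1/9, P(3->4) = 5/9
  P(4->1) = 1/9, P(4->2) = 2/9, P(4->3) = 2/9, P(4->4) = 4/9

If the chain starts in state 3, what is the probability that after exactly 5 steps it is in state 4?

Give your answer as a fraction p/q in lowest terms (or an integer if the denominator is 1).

Answer: 23432/59049

Derivation:
Computing P^5 by repeated multiplication:
P^1 =
  1: [1/9, 4/9, 2/9, 2/9]
  2: [1/9, 1/9, 5/9, 2/9]
  3: [2/9, 1/9, 1/9, 5/9]
  4: [1/9, 2/9, 2/9, 4/9]
P^2 =
  1: [11/81, 14/81, 28/81, 28/81]
  2: [14/81, 14/81, 16/81, 37/81]
  3: [10/81, 20/81, 20/81, 31/81]
  4: [11/81, 16/81, 22/81, 32/81]
P^3 =
  1: [109/729, 142/729, 176/729, 302/729]
  2: [97/729, 160/729, 188/729, 284/729]
  3: [101/729, 142/729, 202/729, 284/729]
  4: [103/729, 146/729, 188/729, 292/729]
P^4 =
  1: [905/6561, 1358/6561, 1708/6561, 2590/6561]
  2: [917/6561, 1304/6561, 1750/6561, 2590/6561]
  3: [931/6561, 1316/6561, 1682/6561, 2632/6561]
  4: [917/6561, 1330/6561, 1708/6561, 2606/6561]
P^5 =
  1: [8269/59049, 11866/59049, 15488/59049, 23426/59049]
  2: [8311/59049, 11902/59049, 15284/59049, 23552/59049]
  3: [8243/59049, 11986/59049, 15388/59049, 23432/59049]
  4: [8269/59049, 11918/59049, 15404/59049, 23458/59049]

(P^5)[3 -> 4] = 23432/59049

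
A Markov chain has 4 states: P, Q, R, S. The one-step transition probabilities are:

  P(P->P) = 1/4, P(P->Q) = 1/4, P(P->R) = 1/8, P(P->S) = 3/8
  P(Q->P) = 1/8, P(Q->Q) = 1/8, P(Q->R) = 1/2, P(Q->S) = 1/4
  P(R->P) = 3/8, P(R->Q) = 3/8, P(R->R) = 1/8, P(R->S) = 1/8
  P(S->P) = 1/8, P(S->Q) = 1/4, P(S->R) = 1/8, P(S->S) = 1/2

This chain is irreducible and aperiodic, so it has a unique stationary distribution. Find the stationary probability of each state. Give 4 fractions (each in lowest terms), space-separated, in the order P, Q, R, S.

Answer: 33/161 17/69 5/23 160/483

Derivation:
The stationary distribution satisfies pi = pi * P, i.e.:
  pi_P = 1/4*pi_P + 1/8*pi_Q + 3/8*pi_R + 1/8*pi_S
  pi_Q = 1/4*pi_P + 1/8*pi_Q + 3/8*pi_R + 1/4*pi_S
  pi_R = 1/8*pi_P + 1/2*pi_Q + 1/8*pi_R + 1/8*pi_S
  pi_S = 3/8*pi_P + 1/4*pi_Q + 1/8*pi_R + 1/2*pi_S
with normalization: pi_P + pi_Q + pi_R + pi_S = 1.

Using the first 3 balance equations plus normalization, the linear system A*pi = b is:
  [-3/4, 1/8, 3/8, 1/8] . pi = 0
  [1/4, -7/8, 3/8, 1/4] . pi = 0
  [1/8, 1/2, -7/8, 1/8] . pi = 0
  [1, 1, 1, 1] . pi = 1

Solving yields:
  pi_P = 33/161
  pi_Q = 17/69
  pi_R = 5/23
  pi_S = 160/483

Verification (pi * P):
  33/161*1/4 + 17/69*1/8 + 5/23*3/8 + 160/483*1/8 = 33/161 = pi_P  (ok)
  33/161*1/4 + 17/69*1/8 + 5/23*3/8 + 160/483*1/4 = 17/69 = pi_Q  (ok)
  33/161*1/8 + 17/69*1/2 + 5/23*1/8 + 160/483*1/8 = 5/23 = pi_R  (ok)
  33/161*3/8 + 17/69*1/4 + 5/23*1/8 + 160/483*1/2 = 160/483 = pi_S  (ok)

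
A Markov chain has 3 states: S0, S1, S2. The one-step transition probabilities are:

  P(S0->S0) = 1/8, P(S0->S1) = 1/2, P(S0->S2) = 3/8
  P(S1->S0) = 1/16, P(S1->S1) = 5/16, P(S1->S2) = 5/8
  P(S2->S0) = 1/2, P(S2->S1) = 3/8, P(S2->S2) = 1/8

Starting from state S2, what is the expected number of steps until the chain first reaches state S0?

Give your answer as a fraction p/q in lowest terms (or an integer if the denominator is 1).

Answer: 136/47

Derivation:
Let h_i = expected steps to first reach S0 from state i.
Boundary: h_S0 = 0.
First-step equations for the other states:
  h_S1 = 1 + 1/16*h_S0 + 5/16*h_S1 + 5/8*h_S2
  h_S2 = 1 + 1/2*h_S0 + 3/8*h_S1 + 1/8*h_S2

Substituting h_S0 = 0 and rearranging gives the linear system (I - Q) h = 1:
  [11/16, -5/8] . (h_S1, h_S2) = 1
  [-3/8, 7/8] . (h_S1, h_S2) = 1

Solving yields:
  h_S1 = 192/47
  h_S2 = 136/47

Starting state is S2, so the expected hitting time is h_S2 = 136/47.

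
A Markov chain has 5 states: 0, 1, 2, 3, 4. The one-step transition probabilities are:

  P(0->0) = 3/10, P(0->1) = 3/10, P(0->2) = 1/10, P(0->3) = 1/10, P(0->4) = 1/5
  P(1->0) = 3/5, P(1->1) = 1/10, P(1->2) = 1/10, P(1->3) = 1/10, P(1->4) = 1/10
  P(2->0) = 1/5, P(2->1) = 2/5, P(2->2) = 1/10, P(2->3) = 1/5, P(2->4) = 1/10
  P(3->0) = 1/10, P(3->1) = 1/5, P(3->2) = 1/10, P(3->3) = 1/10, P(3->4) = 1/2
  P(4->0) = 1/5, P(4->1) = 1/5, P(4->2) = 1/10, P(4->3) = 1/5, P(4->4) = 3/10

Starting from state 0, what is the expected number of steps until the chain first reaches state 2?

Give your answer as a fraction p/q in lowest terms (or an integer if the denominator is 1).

Answer: 10

Derivation:
Let h_i = expected steps to first reach 2 from state i.
Boundary: h_2 = 0.
First-step equations for the other states:
  h_0 = 1 + 3/10*h_0 + 3/10*h_1 + 1/10*h_2 + 1/10*h_3 + 1/5*h_4
  h_1 = 1 + 3/5*h_0 + 1/10*h_1 + 1/10*h_2 + 1/10*h_3 + 1/10*h_4
  h_3 = 1 + 1/10*h_0 + 1/5*h_1 + 1/10*h_2 + 1/10*h_3 + 1/2*h_4
  h_4 = 1 + 1/5*h_0 + 1/5*h_1 + 1/10*h_2 + 1/5*h_3 + 3/10*h_4

Substituting h_2 = 0 and rearranging gives the linear system (I - Q) h = 1:
  [7/10, -3/10, -1/10, -1/5] . (h_0, h_1, h_3, h_4) = 1
  [-3/5, 9/10, -1/10, -1/10] . (h_0, h_1, h_3, h_4) = 1
  [-1/10, -1/5, 9/10, -1/2] . (h_0, h_1, h_3, h_4) = 1
  [-1/5, -1/5, -1/5, 7/10] . (h_0, h_1, h_3, h_4) = 1

Solving yields:
  h_0 = 10
  h_1 = 10
  h_3 = 10
  h_4 = 10

Starting state is 0, so the expected hitting time is h_0 = 10.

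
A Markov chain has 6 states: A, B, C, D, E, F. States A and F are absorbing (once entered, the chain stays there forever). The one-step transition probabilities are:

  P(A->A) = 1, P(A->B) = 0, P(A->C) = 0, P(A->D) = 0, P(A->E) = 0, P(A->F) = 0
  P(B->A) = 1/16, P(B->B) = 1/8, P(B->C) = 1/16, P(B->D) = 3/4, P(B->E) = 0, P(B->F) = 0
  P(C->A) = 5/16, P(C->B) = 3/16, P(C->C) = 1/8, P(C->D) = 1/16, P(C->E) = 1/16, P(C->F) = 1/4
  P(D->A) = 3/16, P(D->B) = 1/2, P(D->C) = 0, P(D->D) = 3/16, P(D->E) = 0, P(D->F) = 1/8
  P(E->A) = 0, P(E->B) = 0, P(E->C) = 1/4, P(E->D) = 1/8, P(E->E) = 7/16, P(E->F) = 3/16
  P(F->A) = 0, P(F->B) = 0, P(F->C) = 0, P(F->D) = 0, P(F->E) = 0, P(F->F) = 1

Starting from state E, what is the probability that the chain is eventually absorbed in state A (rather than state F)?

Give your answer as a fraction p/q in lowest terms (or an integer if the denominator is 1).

Answer: 3970/10053

Derivation:
Let a_i = P(absorbed in A | start in state i).
Boundary conditions: a_A = 1, a_F = 0.
For each transient state i, a_i = sum_j P(i->j) * a_j:
  a_B = 1/16*a_A + 1/8*a_B + 1/16*a_C + 3/4*a_D + 0*a_E + 0*a_F
  a_C = 5/16*a_A + 3/16*a_B + 1/8*a_C + 1/16*a_D + 1/16*a_E + 1/4*a_F
  a_D = 3/16*a_A + 1/2*a_B + 0*a_C + 3/16*a_D + 0*a_E + 1/8*a_F
  a_E = 0*a_A + 0*a_B + 1/4*a_C + 1/8*a_D + 7/16*a_E + 3/16*a_F

Substituting a_A = 1 and a_F = 0, rearrange to (I - Q) a = r where r[i] = P(i -> A):
  [7/8, -1/16, -3/4, 0] . (a_B, a_C, a_D, a_E) = 1/16
  [-3/16, 7/8, -1/16, -1/16] . (a_B, a_C, a_D, a_E) = 5/16
  [-1/2, 0, 13/16, 0] . (a_B, a_C, a_D, a_E) = 3/16
  [0, -1/4, -1/8, 9/16] . (a_B, a_C, a_D, a_E) = 0

Solving yields:
  a_B = 6596/10053
  a_C = 5743/10053
  a_D = 6379/10053
  a_E = 3970/10053

Starting state is E, so the absorption probability is a_E = 3970/10053.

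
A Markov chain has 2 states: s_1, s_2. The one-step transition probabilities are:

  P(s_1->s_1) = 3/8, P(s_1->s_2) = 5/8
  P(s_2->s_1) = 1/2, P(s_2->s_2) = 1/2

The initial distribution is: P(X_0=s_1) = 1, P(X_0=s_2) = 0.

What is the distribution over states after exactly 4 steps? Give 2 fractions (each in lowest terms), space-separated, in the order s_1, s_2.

Propagating the distribution step by step (d_{t+1} = d_t * P):
d_0 = (s_1=1, s_2=0)
  d_1[s_1] = 1*3/8 + 0*1/2 = 3/8
  d_1[s_2] = 1*5/8 + 0*1/2 = 5/8
d_1 = (s_1=3/8, s_2=5/8)
  d_2[s_1] = 3/8*3/8 + 5/8*1/2 = 29/64
  d_2[s_2] = 3/8*5/8 + 5/8*1/2 = 35/64
d_2 = (s_1=29/64, s_2=35/64)
  d_3[s_1] = 29/64*3/8 + 35/64*1/2 = 227/512
  d_3[s_2] = 29/64*5/8 + 35/64*1/2 = 285/512
d_3 = (s_1=227/512, s_2=285/512)
  d_4[s_1] = 227/512*3/8 + 285/512*1/2 = 1821/4096
  d_4[s_2] = 227/512*5/8 + 285/512*1/2 = 2275/4096
d_4 = (s_1=1821/4096, s_2=2275/4096)

Answer: 1821/4096 2275/4096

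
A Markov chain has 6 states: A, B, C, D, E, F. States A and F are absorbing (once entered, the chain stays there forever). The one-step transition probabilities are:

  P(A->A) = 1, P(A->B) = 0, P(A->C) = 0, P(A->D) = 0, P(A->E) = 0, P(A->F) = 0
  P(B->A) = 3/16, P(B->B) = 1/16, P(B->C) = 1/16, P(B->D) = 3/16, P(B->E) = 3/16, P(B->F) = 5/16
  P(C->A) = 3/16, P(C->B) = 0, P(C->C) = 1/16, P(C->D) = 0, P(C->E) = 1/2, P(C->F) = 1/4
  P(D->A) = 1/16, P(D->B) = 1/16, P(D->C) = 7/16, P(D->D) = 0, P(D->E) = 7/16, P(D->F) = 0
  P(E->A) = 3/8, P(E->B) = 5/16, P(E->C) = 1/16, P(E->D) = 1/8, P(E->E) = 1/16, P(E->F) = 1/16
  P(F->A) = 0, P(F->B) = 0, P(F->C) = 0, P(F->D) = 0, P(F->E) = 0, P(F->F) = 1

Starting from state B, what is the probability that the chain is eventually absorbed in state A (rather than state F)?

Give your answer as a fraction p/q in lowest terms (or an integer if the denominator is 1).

Let a_i = P(absorbed in A | start in state i).
Boundary conditions: a_A = 1, a_F = 0.
For each transient state i, a_i = sum_j P(i->j) * a_j:
  a_B = 3/16*a_A + 1/16*a_B + 1/16*a_C + 3/16*a_D + 3/16*a_E + 5/16*a_F
  a_C = 3/16*a_A + 0*a_B + 1/16*a_C + 0*a_D + 1/2*a_E + 1/4*a_F
  a_D = 1/16*a_A + 1/16*a_B + 7/16*a_C + 0*a_D + 7/16*a_E + 0*a_F
  a_E = 3/8*a_A + 5/16*a_B + 1/16*a_C + 1/8*a_D + 1/16*a_E + 1/16*a_F

Substituting a_A = 1 and a_F = 0, rearrange to (I - Q) a = r where r[i] = P(i -> A):
  [15/16, -1/16, -3/16, -3/16] . (a_B, a_C, a_D, a_E) = 3/16
  [0, 15/16, 0, -1/2] . (a_B, a_C, a_D, a_E) = 3/16
  [-1/16, -7/16, 1, -7/16] . (a_B, a_C, a_D, a_E) = 1/16
  [-5/16, -1/16, -1/8, 15/16] . (a_B, a_C, a_D, a_E) = 3/8

Solving yields:
  a_B = 20149/39838
  a_C = 11343/19919
  a_D = 12874/19919
  a_E = 27597/39838

Starting state is B, so the absorption probability is a_B = 20149/39838.

Answer: 20149/39838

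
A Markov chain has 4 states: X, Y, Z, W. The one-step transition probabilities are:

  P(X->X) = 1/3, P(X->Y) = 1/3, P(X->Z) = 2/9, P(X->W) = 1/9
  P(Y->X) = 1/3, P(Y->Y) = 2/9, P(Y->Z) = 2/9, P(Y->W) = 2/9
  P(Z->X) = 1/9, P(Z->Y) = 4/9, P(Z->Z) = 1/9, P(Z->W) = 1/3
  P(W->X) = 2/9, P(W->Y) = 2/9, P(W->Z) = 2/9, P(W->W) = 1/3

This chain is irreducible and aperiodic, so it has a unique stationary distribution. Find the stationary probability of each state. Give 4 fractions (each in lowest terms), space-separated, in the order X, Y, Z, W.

The stationary distribution satisfies pi = pi * P, i.e.:
  pi_X = 1/3*pi_X + 1/3*pi_Y + 1/9*pi_Z + 2/9*pi_W
  pi_Y = 1/3*pi_X + 2/9*pi_Y + 4/9*pi_Z + 2/9*pi_W
  pi_Z = 2/9*pi_X + 2/9*pi_Y + 1/9*pi_Z + 2/9*pi_W
  pi_W = 1/9*pi_X + 2/9*pi_Y + 1/3*pi_Z + 1/3*pi_W
with normalization: pi_X + pi_Y + pi_Z + pi_W = 1.

Using the first 3 balance equations plus normalization, the linear system A*pi = b is:
  [-2/3, 1/3, 1/9, 2/9] . pi = 0
  [1/3, -7/9, 4/9, 2/9] . pi = 0
  [2/9, 2/9, -8/9, 2/9] . pi = 0
  [1, 1, 1, 1] . pi = 1

Solving yields:
  pi_X = 93/355
  pi_Y = 21/71
  pi_Z = 1/5
  pi_W = 86/355

Verification (pi * P):
  93/355*1/3 + 21/71*1/3 + 1/5*1/9 + 86/355*2/9 = 93/355 = pi_X  (ok)
  93/355*1/3 + 21/71*2/9 + 1/5*4/9 + 86/355*2/9 = 21/71 = pi_Y  (ok)
  93/355*2/9 + 21/71*2/9 + 1/5*1/9 + 86/355*2/9 = 1/5 = pi_Z  (ok)
  93/355*1/9 + 21/71*2/9 + 1/5*1/3 + 86/355*1/3 = 86/355 = pi_W  (ok)

Answer: 93/355 21/71 1/5 86/355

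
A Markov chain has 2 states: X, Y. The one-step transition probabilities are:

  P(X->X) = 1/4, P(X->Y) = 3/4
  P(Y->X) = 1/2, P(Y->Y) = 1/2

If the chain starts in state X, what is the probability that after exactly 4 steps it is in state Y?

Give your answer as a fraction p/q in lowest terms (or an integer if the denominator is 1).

Answer: 153/256

Derivation:
Computing P^4 by repeated multiplication:
P^1 =
  X: [1/4, 3/4]
  Y: [1/2, 1/2]
P^2 =
  X: [7/16, 9/16]
  Y: [3/8, 5/8]
P^3 =
  X: [25/64, 39/64]
  Y: [13/32, 19/32]
P^4 =
  X: [103/256, 153/256]
  Y: [51/128, 77/128]

(P^4)[X -> Y] = 153/256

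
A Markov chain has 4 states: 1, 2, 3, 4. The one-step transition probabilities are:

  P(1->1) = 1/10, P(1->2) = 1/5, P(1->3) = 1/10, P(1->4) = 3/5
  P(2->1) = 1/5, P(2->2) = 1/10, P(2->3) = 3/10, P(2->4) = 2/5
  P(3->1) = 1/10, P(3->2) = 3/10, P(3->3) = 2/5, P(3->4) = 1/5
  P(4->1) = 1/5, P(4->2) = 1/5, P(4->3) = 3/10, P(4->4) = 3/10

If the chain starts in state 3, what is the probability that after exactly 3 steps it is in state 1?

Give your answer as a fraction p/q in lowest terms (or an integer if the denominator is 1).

Computing P^3 by repeated multiplication:
P^1 =
  1: [1/10, 1/5, 1/10, 3/5]
  2: [1/5, 1/10, 3/10, 2/5]
  3: [1/10, 3/10, 2/5, 1/5]
  4: [1/5, 1/5, 3/10, 3/10]
P^2 =
  1: [9/50, 19/100, 29/100, 17/50]
  2: [3/20, 11/50, 29/100, 17/50]
  3: [3/20, 21/100, 8/25, 8/25]
  4: [3/20, 21/100, 29/100, 7/20]
P^3 =
  1: [153/1000, 21/100, 293/1000, 43/125]
  2: [39/250, 207/1000, 299/1000, 169/500]
  3: [153/1000, 211/1000, 151/500, 167/500]
  4: [39/250, 26/125, 299/1000, 337/1000]

(P^3)[3 -> 1] = 153/1000

Answer: 153/1000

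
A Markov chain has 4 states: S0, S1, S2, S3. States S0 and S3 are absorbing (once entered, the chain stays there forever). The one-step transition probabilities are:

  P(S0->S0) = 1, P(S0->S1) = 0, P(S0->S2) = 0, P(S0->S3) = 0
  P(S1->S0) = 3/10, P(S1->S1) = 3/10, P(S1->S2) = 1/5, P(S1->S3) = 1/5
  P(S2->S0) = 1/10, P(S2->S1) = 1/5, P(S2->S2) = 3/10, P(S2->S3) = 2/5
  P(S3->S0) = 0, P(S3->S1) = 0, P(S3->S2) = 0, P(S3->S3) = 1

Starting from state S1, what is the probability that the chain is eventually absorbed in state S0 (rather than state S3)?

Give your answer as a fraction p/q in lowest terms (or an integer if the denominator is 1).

Let a_i = P(absorbed in S0 | start in state i).
Boundary conditions: a_S0 = 1, a_S3 = 0.
For each transient state i, a_i = sum_j P(i->j) * a_j:
  a_S1 = 3/10*a_S0 + 3/10*a_S1 + 1/5*a_S2 + 1/5*a_S3
  a_S2 = 1/10*a_S0 + 1/5*a_S1 + 3/10*a_S2 + 2/5*a_S3

Substituting a_S0 = 1 and a_S3 = 0, rearrange to (I - Q) a = r where r[i] = P(i -> S0):
  [7/10, -1/5] . (a_S1, a_S2) = 3/10
  [-1/5, 7/10] . (a_S1, a_S2) = 1/10

Solving yields:
  a_S1 = 23/45
  a_S2 = 13/45

Starting state is S1, so the absorption probability is a_S1 = 23/45.

Answer: 23/45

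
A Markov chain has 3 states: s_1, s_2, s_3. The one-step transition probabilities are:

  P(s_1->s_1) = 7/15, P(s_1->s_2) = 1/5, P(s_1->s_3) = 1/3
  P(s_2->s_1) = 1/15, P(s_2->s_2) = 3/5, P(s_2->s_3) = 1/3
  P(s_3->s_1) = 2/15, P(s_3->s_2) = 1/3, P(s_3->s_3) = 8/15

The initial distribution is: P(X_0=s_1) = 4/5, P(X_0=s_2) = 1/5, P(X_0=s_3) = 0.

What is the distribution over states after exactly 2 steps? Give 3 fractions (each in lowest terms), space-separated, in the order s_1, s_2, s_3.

Answer: 274/1125 401/1125 2/5

Derivation:
Propagating the distribution step by step (d_{t+1} = d_t * P):
d_0 = (s_1=4/5, s_2=1/5, s_3=0)
  d_1[s_1] = 4/5*7/15 + 1/5*1/15 + 0*2/15 = 29/75
  d_1[s_2] = 4/5*1/5 + 1/5*3/5 + 0*1/3 = 7/25
  d_1[s_3] = 4/5*1/3 + 1/5*1/3 + 0*8/15 = 1/3
d_1 = (s_1=29/75, s_2=7/25, s_3=1/3)
  d_2[s_1] = 29/75*7/15 + 7/25*1/15 + 1/3*2/15 = 274/1125
  d_2[s_2] = 29/75*1/5 + 7/25*3/5 + 1/3*1/3 = 401/1125
  d_2[s_3] = 29/75*1/3 + 7/25*1/3 + 1/3*8/15 = 2/5
d_2 = (s_1=274/1125, s_2=401/1125, s_3=2/5)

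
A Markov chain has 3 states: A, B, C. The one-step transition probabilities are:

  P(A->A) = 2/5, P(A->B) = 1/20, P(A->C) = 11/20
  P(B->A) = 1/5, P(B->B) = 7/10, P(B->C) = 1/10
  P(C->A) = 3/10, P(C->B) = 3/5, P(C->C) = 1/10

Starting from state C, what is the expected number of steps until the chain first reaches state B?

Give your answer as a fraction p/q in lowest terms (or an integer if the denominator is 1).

Let h_i = expected steps to first reach B from state i.
Boundary: h_B = 0.
First-step equations for the other states:
  h_A = 1 + 2/5*h_A + 1/20*h_B + 11/20*h_C
  h_C = 1 + 3/10*h_A + 3/5*h_B + 1/10*h_C

Substituting h_B = 0 and rearranging gives the linear system (I - Q) h = 1:
  [3/5, -11/20] . (h_A, h_C) = 1
  [-3/10, 9/10] . (h_A, h_C) = 1

Solving yields:
  h_A = 58/15
  h_C = 12/5

Starting state is C, so the expected hitting time is h_C = 12/5.

Answer: 12/5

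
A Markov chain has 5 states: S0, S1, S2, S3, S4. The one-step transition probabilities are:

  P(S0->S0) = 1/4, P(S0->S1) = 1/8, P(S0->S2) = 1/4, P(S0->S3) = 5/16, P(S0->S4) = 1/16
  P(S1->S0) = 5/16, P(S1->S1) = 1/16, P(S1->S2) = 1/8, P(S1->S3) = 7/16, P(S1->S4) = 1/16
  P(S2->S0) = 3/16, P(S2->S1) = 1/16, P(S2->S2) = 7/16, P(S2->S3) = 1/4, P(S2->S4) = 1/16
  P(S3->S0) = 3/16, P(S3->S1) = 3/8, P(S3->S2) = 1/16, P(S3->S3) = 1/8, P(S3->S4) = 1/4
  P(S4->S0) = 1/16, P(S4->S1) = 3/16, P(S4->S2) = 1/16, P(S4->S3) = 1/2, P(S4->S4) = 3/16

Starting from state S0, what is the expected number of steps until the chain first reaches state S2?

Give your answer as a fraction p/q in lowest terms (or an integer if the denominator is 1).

Let h_i = expected steps to first reach S2 from state i.
Boundary: h_S2 = 0.
First-step equations for the other states:
  h_S0 = 1 + 1/4*h_S0 + 1/8*h_S1 + 1/4*h_S2 + 5/16*h_S3 + 1/16*h_S4
  h_S1 = 1 + 5/16*h_S0 + 1/16*h_S1 + 1/8*h_S2 + 7/16*h_S3 + 1/16*h_S4
  h_S3 = 1 + 3/16*h_S0 + 3/8*h_S1 + 1/16*h_S2 + 1/8*h_S3 + 1/4*h_S4
  h_S4 = 1 + 1/16*h_S0 + 3/16*h_S1 + 1/16*h_S2 + 1/2*h_S3 + 3/16*h_S4

Substituting h_S2 = 0 and rearranging gives the linear system (I - Q) h = 1:
  [3/4, -1/8, -5/16, -1/16] . (h_S0, h_S1, h_S3, h_S4) = 1
  [-5/16, 15/16, -7/16, -1/16] . (h_S0, h_S1, h_S3, h_S4) = 1
  [-3/16, -3/8, 7/8, -1/4] . (h_S0, h_S1, h_S3, h_S4) = 1
  [-1/16, -3/16, -1/2, 13/16] . (h_S0, h_S1, h_S3, h_S4) = 1

Solving yields:
  h_S0 = 22672/3227
  h_S1 = 77872/9681
  h_S3 = 11968/1383
  h_S4 = 86672/9681

Starting state is S0, so the expected hitting time is h_S0 = 22672/3227.

Answer: 22672/3227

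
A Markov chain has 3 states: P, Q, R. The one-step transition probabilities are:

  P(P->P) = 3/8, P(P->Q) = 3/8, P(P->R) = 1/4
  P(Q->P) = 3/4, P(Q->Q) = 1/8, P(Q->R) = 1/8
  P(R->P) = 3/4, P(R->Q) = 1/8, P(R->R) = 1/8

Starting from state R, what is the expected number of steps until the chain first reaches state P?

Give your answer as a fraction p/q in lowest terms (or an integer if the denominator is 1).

Answer: 4/3

Derivation:
Let h_i = expected steps to first reach P from state i.
Boundary: h_P = 0.
First-step equations for the other states:
  h_Q = 1 + 3/4*h_P + 1/8*h_Q + 1/8*h_R
  h_R = 1 + 3/4*h_P + 1/8*h_Q + 1/8*h_R

Substituting h_P = 0 and rearranging gives the linear system (I - Q) h = 1:
  [7/8, -1/8] . (h_Q, h_R) = 1
  [-1/8, 7/8] . (h_Q, h_R) = 1

Solving yields:
  h_Q = 4/3
  h_R = 4/3

Starting state is R, so the expected hitting time is h_R = 4/3.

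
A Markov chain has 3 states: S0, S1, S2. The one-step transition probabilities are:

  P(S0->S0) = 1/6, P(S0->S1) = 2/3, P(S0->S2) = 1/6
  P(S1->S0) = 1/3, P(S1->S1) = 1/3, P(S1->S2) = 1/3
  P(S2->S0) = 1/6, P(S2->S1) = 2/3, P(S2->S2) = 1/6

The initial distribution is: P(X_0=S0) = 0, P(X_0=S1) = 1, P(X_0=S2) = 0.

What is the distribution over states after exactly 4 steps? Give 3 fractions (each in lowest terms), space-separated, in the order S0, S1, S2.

Propagating the distribution step by step (d_{t+1} = d_t * P):
d_0 = (S0=0, S1=1, S2=0)
  d_1[S0] = 0*1/6 + 1*1/3 + 0*1/6 = 1/3
  d_1[S1] = 0*2/3 + 1*1/3 + 0*2/3 = 1/3
  d_1[S2] = 0*1/6 + 1*1/3 + 0*1/6 = 1/3
d_1 = (S0=1/3, S1=1/3, S2=1/3)
  d_2[S0] = 1/3*1/6 + 1/3*1/3 + 1/3*1/6 = 2/9
  d_2[S1] = 1/3*2/3 + 1/3*1/3 + 1/3*2/3 = 5/9
  d_2[S2] = 1/3*1/6 + 1/3*1/3 + 1/3*1/6 = 2/9
d_2 = (S0=2/9, S1=5/9, S2=2/9)
  d_3[S0] = 2/9*1/6 + 5/9*1/3 + 2/9*1/6 = 7/27
  d_3[S1] = 2/9*2/3 + 5/9*1/3 + 2/9*2/3 = 13/27
  d_3[S2] = 2/9*1/6 + 5/9*1/3 + 2/9*1/6 = 7/27
d_3 = (S0=7/27, S1=13/27, S2=7/27)
  d_4[S0] = 7/27*1/6 + 13/27*1/3 + 7/27*1/6 = 20/81
  d_4[S1] = 7/27*2/3 + 13/27*1/3 + 7/27*2/3 = 41/81
  d_4[S2] = 7/27*1/6 + 13/27*1/3 + 7/27*1/6 = 20/81
d_4 = (S0=20/81, S1=41/81, S2=20/81)

Answer: 20/81 41/81 20/81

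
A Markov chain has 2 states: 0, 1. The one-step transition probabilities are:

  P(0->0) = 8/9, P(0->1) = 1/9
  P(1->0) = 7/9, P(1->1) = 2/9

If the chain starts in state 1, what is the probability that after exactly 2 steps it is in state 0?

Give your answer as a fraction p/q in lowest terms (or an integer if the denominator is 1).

Computing P^2 by repeated multiplication:
P^1 =
  0: [8/9, 1/9]
  1: [7/9, 2/9]
P^2 =
  0: [71/81, 10/81]
  1: [70/81, 11/81]

(P^2)[1 -> 0] = 70/81

Answer: 70/81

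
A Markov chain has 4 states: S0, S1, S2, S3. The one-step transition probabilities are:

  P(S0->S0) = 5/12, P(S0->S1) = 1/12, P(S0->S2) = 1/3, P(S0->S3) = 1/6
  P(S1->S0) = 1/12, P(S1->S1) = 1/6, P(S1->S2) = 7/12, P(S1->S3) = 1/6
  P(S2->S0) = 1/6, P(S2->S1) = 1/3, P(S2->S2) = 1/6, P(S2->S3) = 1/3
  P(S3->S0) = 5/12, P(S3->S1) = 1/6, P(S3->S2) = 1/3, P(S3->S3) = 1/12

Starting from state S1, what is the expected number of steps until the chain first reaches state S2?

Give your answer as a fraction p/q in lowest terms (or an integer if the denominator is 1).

Answer: 1248/617

Derivation:
Let h_i = expected steps to first reach S2 from state i.
Boundary: h_S2 = 0.
First-step equations for the other states:
  h_S0 = 1 + 5/12*h_S0 + 1/12*h_S1 + 1/3*h_S2 + 1/6*h_S3
  h_S1 = 1 + 1/12*h_S0 + 1/6*h_S1 + 7/12*h_S2 + 1/6*h_S3
  h_S3 = 1 + 5/12*h_S0 + 1/6*h_S1 + 1/3*h_S2 + 1/12*h_S3

Substituting h_S2 = 0 and rearranging gives the linear system (I - Q) h = 1:
  [7/12, -1/12, -1/6] . (h_S0, h_S1, h_S3) = 1
  [-1/12, 5/6, -1/6] . (h_S0, h_S1, h_S3) = 1
  [-5/12, -1/6, 11/12] . (h_S0, h_S1, h_S3) = 1

Solving yields:
  h_S0 = 1716/617
  h_S1 = 1248/617
  h_S3 = 1680/617

Starting state is S1, so the expected hitting time is h_S1 = 1248/617.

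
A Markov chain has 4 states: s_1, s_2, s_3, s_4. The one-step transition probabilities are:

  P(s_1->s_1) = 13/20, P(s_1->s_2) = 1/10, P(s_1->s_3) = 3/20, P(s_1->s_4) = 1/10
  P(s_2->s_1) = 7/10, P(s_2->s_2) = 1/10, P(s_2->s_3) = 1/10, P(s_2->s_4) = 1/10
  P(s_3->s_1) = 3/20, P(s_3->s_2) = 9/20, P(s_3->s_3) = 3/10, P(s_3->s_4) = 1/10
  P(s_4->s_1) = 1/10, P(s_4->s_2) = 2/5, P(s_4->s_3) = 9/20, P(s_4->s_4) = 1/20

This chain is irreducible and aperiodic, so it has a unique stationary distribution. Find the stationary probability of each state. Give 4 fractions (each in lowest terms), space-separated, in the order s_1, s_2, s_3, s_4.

The stationary distribution satisfies pi = pi * P, i.e.:
  pi_s_1 = 13/20*pi_s_1 + 7/10*pi_s_2 + 3/20*pi_s_3 + 1/10*pi_s_4
  pi_s_2 = 1/10*pi_s_1 + 1/10*pi_s_2 + 9/20*pi_s_3 + 2/5*pi_s_4
  pi_s_3 = 3/20*pi_s_1 + 1/10*pi_s_2 + 3/10*pi_s_3 + 9/20*pi_s_4
  pi_s_4 = 1/10*pi_s_1 + 1/10*pi_s_2 + 1/10*pi_s_3 + 1/20*pi_s_4
with normalization: pi_s_1 + pi_s_2 + pi_s_3 + pi_s_4 = 1.

Using the first 3 balance equations plus normalization, the linear system A*pi = b is:
  [-7/20, 7/10, 3/20, 1/10] . pi = 0
  [1/10, -9/10, 9/20, 2/5] . pi = 0
  [3/20, 1/10, -7/10, 9/20] . pi = 0
  [1, 1, 1, 1] . pi = 1

Solving yields:
  pi_s_1 = 3704/7287
  pi_s_2 = 481/2429
  pi_s_3 = 482/2429
  pi_s_4 = 2/21

Verification (pi * P):
  3704/7287*13/20 + 481/2429*7/10 + 482/2429*3/20 + 2/21*1/10 = 3704/7287 = pi_s_1  (ok)
  3704/7287*1/10 + 481/2429*1/10 + 482/2429*9/20 + 2/21*2/5 = 481/2429 = pi_s_2  (ok)
  3704/7287*3/20 + 481/2429*1/10 + 482/2429*3/10 + 2/21*9/20 = 482/2429 = pi_s_3  (ok)
  3704/7287*1/10 + 481/2429*1/10 + 482/2429*1/10 + 2/21*1/20 = 2/21 = pi_s_4  (ok)

Answer: 3704/7287 481/2429 482/2429 2/21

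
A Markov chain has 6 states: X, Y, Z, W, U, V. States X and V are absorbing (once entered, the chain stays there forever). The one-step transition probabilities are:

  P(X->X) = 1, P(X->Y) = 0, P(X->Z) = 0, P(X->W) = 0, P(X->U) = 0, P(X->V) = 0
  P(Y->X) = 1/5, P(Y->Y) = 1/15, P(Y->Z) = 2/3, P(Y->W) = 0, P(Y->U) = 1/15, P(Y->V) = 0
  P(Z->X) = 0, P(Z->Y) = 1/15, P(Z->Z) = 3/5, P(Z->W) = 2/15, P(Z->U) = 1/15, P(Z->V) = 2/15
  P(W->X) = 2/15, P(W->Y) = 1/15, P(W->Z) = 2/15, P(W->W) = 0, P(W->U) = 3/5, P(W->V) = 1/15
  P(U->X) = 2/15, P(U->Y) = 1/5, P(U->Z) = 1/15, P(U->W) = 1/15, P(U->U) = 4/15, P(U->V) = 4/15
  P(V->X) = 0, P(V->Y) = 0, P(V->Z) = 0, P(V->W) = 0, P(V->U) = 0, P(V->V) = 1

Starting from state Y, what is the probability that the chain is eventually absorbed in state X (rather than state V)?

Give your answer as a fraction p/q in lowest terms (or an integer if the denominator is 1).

Let a_i = P(absorbed in X | start in state i).
Boundary conditions: a_X = 1, a_V = 0.
For each transient state i, a_i = sum_j P(i->j) * a_j:
  a_Y = 1/5*a_X + 1/15*a_Y + 2/3*a_Z + 0*a_W + 1/15*a_U + 0*a_V
  a_Z = 0*a_X + 1/15*a_Y + 3/5*a_Z + 2/15*a_W + 1/15*a_U + 2/15*a_V
  a_W = 2/15*a_X + 1/15*a_Y + 2/15*a_Z + 0*a_W + 3/5*a_U + 1/15*a_V
  a_U = 2/15*a_X + 1/5*a_Y + 1/15*a_Z + 1/15*a_W + 4/15*a_U + 4/15*a_V

Substituting a_X = 1 and a_V = 0, rearrange to (I - Q) a = r where r[i] = P(i -> X):
  [14/15, -2/3, 0, -1/15] . (a_Y, a_Z, a_W, a_U) = 1/5
  [-1/15, 2/5, -2/15, -1/15] . (a_Y, a_Z, a_W, a_U) = 0
  [-1/15, -2/15, 1, -3/5] . (a_Y, a_Z, a_W, a_U) = 2/15
  [-1/5, -1/15, -1/15, 11/15] . (a_Y, a_Z, a_W, a_U) = 2/15

Solving yields:
  a_Y = 3879/8935
  a_Z = 2426/8935
  a_W = 3718/8935
  a_U = 3241/8935

Starting state is Y, so the absorption probability is a_Y = 3879/8935.

Answer: 3879/8935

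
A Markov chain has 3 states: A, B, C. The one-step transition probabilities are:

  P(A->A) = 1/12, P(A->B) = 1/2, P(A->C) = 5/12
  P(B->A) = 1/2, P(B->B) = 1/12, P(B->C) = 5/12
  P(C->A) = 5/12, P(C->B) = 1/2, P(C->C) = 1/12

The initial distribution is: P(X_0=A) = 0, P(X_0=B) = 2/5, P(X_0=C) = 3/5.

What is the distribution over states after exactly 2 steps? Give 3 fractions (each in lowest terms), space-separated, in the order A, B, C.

Answer: 53/180 13/36 31/90

Derivation:
Propagating the distribution step by step (d_{t+1} = d_t * P):
d_0 = (A=0, B=2/5, C=3/5)
  d_1[A] = 0*1/12 + 2/5*1/2 + 3/5*5/12 = 9/20
  d_1[B] = 0*1/2 + 2/5*1/12 + 3/5*1/2 = 1/3
  d_1[C] = 0*5/12 + 2/5*5/12 + 3/5*1/12 = 13/60
d_1 = (A=9/20, B=1/3, C=13/60)
  d_2[A] = 9/20*1/12 + 1/3*1/2 + 13/60*5/12 = 53/180
  d_2[B] = 9/20*1/2 + 1/3*1/12 + 13/60*1/2 = 13/36
  d_2[C] = 9/20*5/12 + 1/3*5/12 + 13/60*1/12 = 31/90
d_2 = (A=53/180, B=13/36, C=31/90)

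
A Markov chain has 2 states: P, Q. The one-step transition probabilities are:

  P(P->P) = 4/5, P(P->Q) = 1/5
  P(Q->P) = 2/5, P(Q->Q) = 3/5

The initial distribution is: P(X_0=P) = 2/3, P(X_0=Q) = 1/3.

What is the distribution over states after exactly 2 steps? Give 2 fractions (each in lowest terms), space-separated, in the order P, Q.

Answer: 2/3 1/3

Derivation:
Propagating the distribution step by step (d_{t+1} = d_t * P):
d_0 = (P=2/3, Q=1/3)
  d_1[P] = 2/3*4/5 + 1/3*2/5 = 2/3
  d_1[Q] = 2/3*1/5 + 1/3*3/5 = 1/3
d_1 = (P=2/3, Q=1/3)
  d_2[P] = 2/3*4/5 + 1/3*2/5 = 2/3
  d_2[Q] = 2/3*1/5 + 1/3*3/5 = 1/3
d_2 = (P=2/3, Q=1/3)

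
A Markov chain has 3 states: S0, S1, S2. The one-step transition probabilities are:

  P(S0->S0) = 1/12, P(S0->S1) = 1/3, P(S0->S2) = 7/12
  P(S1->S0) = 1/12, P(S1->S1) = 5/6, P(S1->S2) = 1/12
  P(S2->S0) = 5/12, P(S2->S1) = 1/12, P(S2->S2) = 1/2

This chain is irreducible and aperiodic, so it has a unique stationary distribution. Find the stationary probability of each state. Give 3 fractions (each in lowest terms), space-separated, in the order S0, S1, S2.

The stationary distribution satisfies pi = pi * P, i.e.:
  pi_S0 = 1/12*pi_S0 + 1/12*pi_S1 + 5/12*pi_S2
  pi_S1 = 1/3*pi_S0 + 5/6*pi_S1 + 1/12*pi_S2
  pi_S2 = 7/12*pi_S0 + 1/12*pi_S1 + 1/2*pi_S2
with normalization: pi_S0 + pi_S1 + pi_S2 = 1.

Using the first 2 balance equations plus normalization, the linear system A*pi = b is:
  [-11/12, 1/12, 5/12] . pi = 0
  [1/3, -1/6, 1/12] . pi = 0
  [1, 1, 1] . pi = 1

Solving yields:
  pi_S0 = 11/60
  pi_S1 = 31/60
  pi_S2 = 3/10

Verification (pi * P):
  11/60*1/12 + 31/60*1/12 + 3/10*5/12 = 11/60 = pi_S0  (ok)
  11/60*1/3 + 31/60*5/6 + 3/10*1/12 = 31/60 = pi_S1  (ok)
  11/60*7/12 + 31/60*1/12 + 3/10*1/2 = 3/10 = pi_S2  (ok)

Answer: 11/60 31/60 3/10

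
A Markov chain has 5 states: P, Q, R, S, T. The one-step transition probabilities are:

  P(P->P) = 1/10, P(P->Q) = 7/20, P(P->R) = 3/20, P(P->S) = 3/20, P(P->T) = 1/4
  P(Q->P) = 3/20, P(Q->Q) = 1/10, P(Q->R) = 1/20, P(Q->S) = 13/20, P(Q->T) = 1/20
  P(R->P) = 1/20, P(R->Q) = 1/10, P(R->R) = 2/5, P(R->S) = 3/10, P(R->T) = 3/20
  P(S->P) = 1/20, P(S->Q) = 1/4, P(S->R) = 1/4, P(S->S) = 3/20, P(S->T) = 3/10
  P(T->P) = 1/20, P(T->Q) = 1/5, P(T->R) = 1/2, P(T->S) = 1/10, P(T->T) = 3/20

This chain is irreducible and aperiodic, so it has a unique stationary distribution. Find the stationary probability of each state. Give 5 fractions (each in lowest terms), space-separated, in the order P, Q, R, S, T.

The stationary distribution satisfies pi = pi * P, i.e.:
  pi_P = 1/10*pi_P + 3/20*pi_Q + 1/20*pi_R + 1/20*pi_S + 1/20*pi_T
  pi_Q = 7/20*pi_P + 1/10*pi_Q + 1/10*pi_R + 1/4*pi_S + 1/5*pi_T
  pi_R = 3/20*pi_P + 1/20*pi_Q + 2/5*pi_R + 1/4*pi_S + 1/2*pi_T
  pi_S = 3/20*pi_P + 13/20*pi_Q + 3/10*pi_R + 3/20*pi_S + 1/10*pi_T
  pi_T = 1/4*pi_P + 1/20*pi_Q + 3/20*pi_R + 3/10*pi_S + 3/20*pi_T
with normalization: pi_P + pi_Q + pi_R + pi_S + pi_T = 1.

Using the first 4 balance equations plus normalization, the linear system A*pi = b is:
  [-9/10, 3/20, 1/20, 1/20, 1/20] . pi = 0
  [7/20, -9/10, 1/10, 1/4, 1/5] . pi = 0
  [3/20, 1/20, -3/5, 1/4, 1/2] . pi = 0
  [3/20, 13/20, 3/10, -17/20, 1/10] . pi = 0
  [1, 1, 1, 1, 1] . pi = 1

Solving yields:
  pi_P = 5965/83707
  pi_Q = 14814/83707
  pi_R = 24877/83707
  pi_S = 22939/83707
  pi_T = 15112/83707

Verification (pi * P):
  5965/83707*1/10 + 14814/83707*3/20 + 24877/83707*1/20 + 22939/83707*1/20 + 15112/83707*1/20 = 5965/83707 = pi_P  (ok)
  5965/83707*7/20 + 14814/83707*1/10 + 24877/83707*1/10 + 22939/83707*1/4 + 15112/83707*1/5 = 14814/83707 = pi_Q  (ok)
  5965/83707*3/20 + 14814/83707*1/20 + 24877/83707*2/5 + 22939/83707*1/4 + 15112/83707*1/2 = 24877/83707 = pi_R  (ok)
  5965/83707*3/20 + 14814/83707*13/20 + 24877/83707*3/10 + 22939/83707*3/20 + 15112/83707*1/10 = 22939/83707 = pi_S  (ok)
  5965/83707*1/4 + 14814/83707*1/20 + 24877/83707*3/20 + 22939/83707*3/10 + 15112/83707*3/20 = 15112/83707 = pi_T  (ok)

Answer: 5965/83707 14814/83707 24877/83707 22939/83707 15112/83707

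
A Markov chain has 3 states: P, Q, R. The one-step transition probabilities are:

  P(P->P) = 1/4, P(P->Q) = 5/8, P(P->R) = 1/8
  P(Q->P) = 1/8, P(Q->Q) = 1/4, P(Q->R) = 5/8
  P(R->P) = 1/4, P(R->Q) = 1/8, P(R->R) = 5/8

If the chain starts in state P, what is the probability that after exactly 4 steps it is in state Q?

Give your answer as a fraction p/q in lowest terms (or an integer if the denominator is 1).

Computing P^4 by repeated multiplication:
P^1 =
  P: [1/4, 5/8, 1/8]
  Q: [1/8, 1/4, 5/8]
  R: [1/4, 1/8, 5/8]
P^2 =
  P: [11/64, 21/64, 1/2]
  Q: [7/32, 7/32, 9/16]
  R: [15/64, 17/64, 1/2]
P^3 =
  P: [107/512, 129/512, 69/128]
  Q: [57/256, 67/256, 33/64]
  R: [111/512, 141/512, 65/128]
P^4 =
  P: [895/4096, 1069/4096, 533/1024]
  Q: [445/2048, 551/2048, 263/512]
  R: [883/4096, 1097/4096, 529/1024]

(P^4)[P -> Q] = 1069/4096

Answer: 1069/4096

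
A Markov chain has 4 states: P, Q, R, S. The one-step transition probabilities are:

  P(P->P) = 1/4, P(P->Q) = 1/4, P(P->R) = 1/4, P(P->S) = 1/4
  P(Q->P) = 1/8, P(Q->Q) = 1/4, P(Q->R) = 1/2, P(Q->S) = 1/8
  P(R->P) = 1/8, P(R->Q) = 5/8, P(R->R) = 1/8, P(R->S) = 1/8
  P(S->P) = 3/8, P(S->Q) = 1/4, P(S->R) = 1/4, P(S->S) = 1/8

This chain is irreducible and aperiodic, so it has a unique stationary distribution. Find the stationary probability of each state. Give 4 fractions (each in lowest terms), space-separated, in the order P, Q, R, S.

Answer: 5/27 4/11 10/33 4/27

Derivation:
The stationary distribution satisfies pi = pi * P, i.e.:
  pi_P = 1/4*pi_P + 1/8*pi_Q + 1/8*pi_R + 3/8*pi_S
  pi_Q = 1/4*pi_P + 1/4*pi_Q + 5/8*pi_R + 1/4*pi_S
  pi_R = 1/4*pi_P + 1/2*pi_Q + 1/8*pi_R + 1/4*pi_S
  pi_S = 1/4*pi_P + 1/8*pi_Q + 1/8*pi_R + 1/8*pi_S
with normalization: pi_P + pi_Q + pi_R + pi_S = 1.

Using the first 3 balance equations plus normalization, the linear system A*pi = b is:
  [-3/4, 1/8, 1/8, 3/8] . pi = 0
  [1/4, -3/4, 5/8, 1/4] . pi = 0
  [1/4, 1/2, -7/8, 1/4] . pi = 0
  [1, 1, 1, 1] . pi = 1

Solving yields:
  pi_P = 5/27
  pi_Q = 4/11
  pi_R = 10/33
  pi_S = 4/27

Verification (pi * P):
  5/27*1/4 + 4/11*1/8 + 10/33*1/8 + 4/27*3/8 = 5/27 = pi_P  (ok)
  5/27*1/4 + 4/11*1/4 + 10/33*5/8 + 4/27*1/4 = 4/11 = pi_Q  (ok)
  5/27*1/4 + 4/11*1/2 + 10/33*1/8 + 4/27*1/4 = 10/33 = pi_R  (ok)
  5/27*1/4 + 4/11*1/8 + 10/33*1/8 + 4/27*1/8 = 4/27 = pi_S  (ok)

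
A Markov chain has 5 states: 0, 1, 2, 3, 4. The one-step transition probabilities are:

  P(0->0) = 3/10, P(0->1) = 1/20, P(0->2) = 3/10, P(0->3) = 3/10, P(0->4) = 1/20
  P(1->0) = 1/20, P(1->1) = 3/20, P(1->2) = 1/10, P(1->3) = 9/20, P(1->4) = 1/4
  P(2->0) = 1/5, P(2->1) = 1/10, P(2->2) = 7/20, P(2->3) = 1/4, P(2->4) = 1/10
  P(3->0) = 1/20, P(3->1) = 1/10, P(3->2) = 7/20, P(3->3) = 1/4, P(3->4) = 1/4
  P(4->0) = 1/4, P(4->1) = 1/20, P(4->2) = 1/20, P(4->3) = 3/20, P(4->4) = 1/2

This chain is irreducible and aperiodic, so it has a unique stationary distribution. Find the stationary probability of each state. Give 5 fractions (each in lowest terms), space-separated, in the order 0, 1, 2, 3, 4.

Answer: 15397/85829 7160/85829 21414/85829 21637/85829 20221/85829

Derivation:
The stationary distribution satisfies pi = pi * P, i.e.:
  pi_0 = 3/10*pi_0 + 1/20*pi_1 + 1/5*pi_2 + 1/20*pi_3 + 1/4*pi_4
  pi_1 = 1/20*pi_0 + 3/20*pi_1 + 1/10*pi_2 + 1/10*pi_3 + 1/20*pi_4
  pi_2 = 3/10*pi_0 + 1/10*pi_1 + 7/20*pi_2 + 7/20*pi_3 + 1/20*pi_4
  pi_3 = 3/10*pi_0 + 9/20*pi_1 + 1/4*pi_2 + 1/4*pi_3 + 3/20*pi_4
  pi_4 = 1/20*pi_0 + 1/4*pi_1 + 1/10*pi_2 + 1/4*pi_3 + 1/2*pi_4
with normalization: pi_0 + pi_1 + pi_2 + pi_3 + pi_4 = 1.

Using the first 4 balance equations plus normalization, the linear system A*pi = b is:
  [-7/10, 1/20, 1/5, 1/20, 1/4] . pi = 0
  [1/20, -17/20, 1/10, 1/10, 1/20] . pi = 0
  [3/10, 1/10, -13/20, 7/20, 1/20] . pi = 0
  [3/10, 9/20, 1/4, -3/4, 3/20] . pi = 0
  [1, 1, 1, 1, 1] . pi = 1

Solving yields:
  pi_0 = 15397/85829
  pi_1 = 7160/85829
  pi_2 = 21414/85829
  pi_3 = 21637/85829
  pi_4 = 20221/85829

Verification (pi * P):
  15397/85829*3/10 + 7160/85829*1/20 + 21414/85829*1/5 + 21637/85829*1/20 + 20221/85829*1/4 = 15397/85829 = pi_0  (ok)
  15397/85829*1/20 + 7160/85829*3/20 + 21414/85829*1/10 + 21637/85829*1/10 + 20221/85829*1/20 = 7160/85829 = pi_1  (ok)
  15397/85829*3/10 + 7160/85829*1/10 + 21414/85829*7/20 + 21637/85829*7/20 + 20221/85829*1/20 = 21414/85829 = pi_2  (ok)
  15397/85829*3/10 + 7160/85829*9/20 + 21414/85829*1/4 + 21637/85829*1/4 + 20221/85829*3/20 = 21637/85829 = pi_3  (ok)
  15397/85829*1/20 + 7160/85829*1/4 + 21414/85829*1/10 + 21637/85829*1/4 + 20221/85829*1/2 = 20221/85829 = pi_4  (ok)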